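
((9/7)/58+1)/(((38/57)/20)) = 6225/203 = 30.67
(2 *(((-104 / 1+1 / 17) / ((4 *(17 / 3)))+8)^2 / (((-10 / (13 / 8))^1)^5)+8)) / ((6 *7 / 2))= 0.76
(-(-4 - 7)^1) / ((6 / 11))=121 / 6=20.17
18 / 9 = 2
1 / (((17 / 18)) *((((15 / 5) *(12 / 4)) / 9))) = 18 / 17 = 1.06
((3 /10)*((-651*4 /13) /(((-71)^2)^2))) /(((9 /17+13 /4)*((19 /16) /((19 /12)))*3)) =-118048 /424502131105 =-0.00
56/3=18.67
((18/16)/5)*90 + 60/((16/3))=63/2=31.50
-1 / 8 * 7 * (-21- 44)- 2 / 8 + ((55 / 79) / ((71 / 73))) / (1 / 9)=2829957 / 44872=63.07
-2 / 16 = -1 / 8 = -0.12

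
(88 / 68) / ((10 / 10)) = 22 / 17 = 1.29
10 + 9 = 19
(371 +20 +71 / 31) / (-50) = -6096 / 775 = -7.87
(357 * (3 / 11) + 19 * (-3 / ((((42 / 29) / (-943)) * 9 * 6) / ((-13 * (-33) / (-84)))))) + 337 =-716179085 / 232848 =-3075.74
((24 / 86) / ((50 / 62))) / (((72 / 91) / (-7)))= -19747 / 6450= -3.06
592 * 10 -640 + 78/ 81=142586/ 27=5280.96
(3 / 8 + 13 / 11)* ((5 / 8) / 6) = 685 / 4224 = 0.16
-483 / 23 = -21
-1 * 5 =-5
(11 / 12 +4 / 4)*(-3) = -23 / 4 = -5.75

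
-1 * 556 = -556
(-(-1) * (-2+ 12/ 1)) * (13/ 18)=65/ 9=7.22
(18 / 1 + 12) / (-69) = -10 / 23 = -0.43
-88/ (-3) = 88/ 3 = 29.33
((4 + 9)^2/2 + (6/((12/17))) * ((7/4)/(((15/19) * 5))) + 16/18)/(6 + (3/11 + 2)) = 1765313/163800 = 10.78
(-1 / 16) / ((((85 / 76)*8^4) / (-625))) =2375 / 278528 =0.01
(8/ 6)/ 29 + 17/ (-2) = -8.45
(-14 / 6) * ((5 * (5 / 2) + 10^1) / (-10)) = 21 / 4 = 5.25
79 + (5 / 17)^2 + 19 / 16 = 371187 / 4624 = 80.27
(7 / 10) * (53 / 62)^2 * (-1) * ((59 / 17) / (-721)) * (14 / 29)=1160117 / 975972380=0.00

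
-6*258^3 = -103041072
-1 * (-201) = 201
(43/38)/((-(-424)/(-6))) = -129/8056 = -0.02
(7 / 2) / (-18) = -7 / 36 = -0.19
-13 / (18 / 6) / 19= -13 / 57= -0.23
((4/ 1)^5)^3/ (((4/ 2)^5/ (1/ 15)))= 33554432/ 15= 2236962.13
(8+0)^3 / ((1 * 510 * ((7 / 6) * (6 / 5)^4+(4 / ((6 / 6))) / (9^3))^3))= 25222688085937500 / 358144774846810451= 0.07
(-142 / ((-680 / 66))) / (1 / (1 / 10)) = 2343 / 1700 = 1.38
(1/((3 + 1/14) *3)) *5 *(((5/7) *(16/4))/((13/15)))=1000/559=1.79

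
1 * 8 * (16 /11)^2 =2048 /121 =16.93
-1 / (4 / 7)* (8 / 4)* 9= -63 / 2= -31.50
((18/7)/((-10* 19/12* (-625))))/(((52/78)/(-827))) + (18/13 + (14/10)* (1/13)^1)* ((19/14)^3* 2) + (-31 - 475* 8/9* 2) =-8275925383643/9531112500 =-868.31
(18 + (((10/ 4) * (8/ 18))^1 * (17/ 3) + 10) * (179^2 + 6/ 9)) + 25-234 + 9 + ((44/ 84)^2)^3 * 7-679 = 6387121123678/ 12252303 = 521299.64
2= 2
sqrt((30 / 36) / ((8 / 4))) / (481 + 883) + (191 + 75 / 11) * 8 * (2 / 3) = sqrt(15) / 8184 + 34816 / 33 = 1055.03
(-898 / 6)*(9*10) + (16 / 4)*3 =-13458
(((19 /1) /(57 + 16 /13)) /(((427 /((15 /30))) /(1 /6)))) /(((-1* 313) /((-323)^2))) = -25769263 /1214085684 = -0.02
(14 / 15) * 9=42 / 5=8.40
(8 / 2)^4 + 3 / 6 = 513 / 2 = 256.50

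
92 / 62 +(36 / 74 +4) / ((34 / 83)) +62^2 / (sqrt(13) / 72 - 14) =-5193487570713 / 19811978449 - 276768 * sqrt(13) / 1016051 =-263.12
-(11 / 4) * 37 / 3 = -33.92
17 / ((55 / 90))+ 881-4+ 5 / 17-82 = 153922 / 187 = 823.11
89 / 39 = 2.28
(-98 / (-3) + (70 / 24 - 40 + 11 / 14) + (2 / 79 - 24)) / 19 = -183191 / 126084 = -1.45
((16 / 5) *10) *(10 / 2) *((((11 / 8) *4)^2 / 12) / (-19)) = -1210 / 57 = -21.23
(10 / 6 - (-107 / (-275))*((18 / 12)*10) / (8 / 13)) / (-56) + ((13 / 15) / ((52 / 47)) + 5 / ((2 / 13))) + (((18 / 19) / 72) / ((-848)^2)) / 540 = 15190228239337 / 454485233664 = 33.42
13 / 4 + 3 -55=-48.75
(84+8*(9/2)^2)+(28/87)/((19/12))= 135658/551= 246.20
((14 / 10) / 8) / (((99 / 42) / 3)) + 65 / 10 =1479 / 220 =6.72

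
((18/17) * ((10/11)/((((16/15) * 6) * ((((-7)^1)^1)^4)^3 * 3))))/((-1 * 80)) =-15/331305050443136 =-0.00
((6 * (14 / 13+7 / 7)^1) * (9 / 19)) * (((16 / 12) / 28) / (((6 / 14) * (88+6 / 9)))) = 0.01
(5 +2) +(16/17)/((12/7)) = 385/51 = 7.55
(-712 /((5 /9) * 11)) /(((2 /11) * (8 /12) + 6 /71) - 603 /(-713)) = -110.81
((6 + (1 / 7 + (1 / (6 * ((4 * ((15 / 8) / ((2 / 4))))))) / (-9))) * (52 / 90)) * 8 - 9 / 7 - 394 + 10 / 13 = -607215029 / 1658475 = -366.13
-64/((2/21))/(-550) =336/275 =1.22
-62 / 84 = -31 / 42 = -0.74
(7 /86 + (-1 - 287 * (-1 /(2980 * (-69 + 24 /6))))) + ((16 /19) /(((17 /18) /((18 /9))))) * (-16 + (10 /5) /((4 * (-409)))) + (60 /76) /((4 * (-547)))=-4432127631496566 /150470457573475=-29.46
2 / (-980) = -1 / 490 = -0.00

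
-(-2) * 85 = 170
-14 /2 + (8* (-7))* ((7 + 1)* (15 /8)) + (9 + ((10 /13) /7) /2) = -76253 /91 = -837.95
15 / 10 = 3 / 2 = 1.50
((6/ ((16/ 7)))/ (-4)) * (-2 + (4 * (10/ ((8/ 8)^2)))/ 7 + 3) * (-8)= 141/ 4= 35.25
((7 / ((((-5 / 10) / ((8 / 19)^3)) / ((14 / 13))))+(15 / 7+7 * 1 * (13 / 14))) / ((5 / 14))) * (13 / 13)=9384279 / 445835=21.05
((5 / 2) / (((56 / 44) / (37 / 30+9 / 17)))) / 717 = 9889 / 2047752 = 0.00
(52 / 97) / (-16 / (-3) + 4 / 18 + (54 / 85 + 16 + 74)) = 19890 / 3568921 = 0.01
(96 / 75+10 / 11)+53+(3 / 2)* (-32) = 7.19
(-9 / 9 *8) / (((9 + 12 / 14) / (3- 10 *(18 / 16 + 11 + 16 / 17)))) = 121534 / 1173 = 103.61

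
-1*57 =-57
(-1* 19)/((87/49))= -931/87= -10.70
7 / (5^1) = 7 / 5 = 1.40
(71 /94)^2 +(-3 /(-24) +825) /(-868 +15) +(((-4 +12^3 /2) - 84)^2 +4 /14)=63541305934903 /105519512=602175.89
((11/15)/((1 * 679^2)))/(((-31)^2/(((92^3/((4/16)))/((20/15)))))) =8565568/2215302005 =0.00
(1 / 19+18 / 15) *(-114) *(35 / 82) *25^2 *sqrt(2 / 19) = -1561875 *sqrt(38) / 779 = -12359.49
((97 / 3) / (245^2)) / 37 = 97 / 6662775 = 0.00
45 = 45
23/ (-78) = -23/ 78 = -0.29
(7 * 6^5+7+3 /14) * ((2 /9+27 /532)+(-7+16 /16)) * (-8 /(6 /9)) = 20898887729 /5586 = 3741297.48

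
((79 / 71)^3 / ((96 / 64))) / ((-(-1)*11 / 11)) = 986078 / 1073733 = 0.92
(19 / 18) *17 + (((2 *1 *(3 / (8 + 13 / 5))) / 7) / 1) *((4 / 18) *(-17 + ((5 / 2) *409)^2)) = 125578543 / 6678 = 18804.81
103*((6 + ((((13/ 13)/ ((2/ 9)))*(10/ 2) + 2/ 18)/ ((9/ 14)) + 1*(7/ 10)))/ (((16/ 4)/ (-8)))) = -8625.80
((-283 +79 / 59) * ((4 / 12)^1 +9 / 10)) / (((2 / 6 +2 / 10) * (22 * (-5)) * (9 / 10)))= 307433 / 46728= 6.58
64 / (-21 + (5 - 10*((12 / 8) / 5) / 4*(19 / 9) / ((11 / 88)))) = -96 / 43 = -2.23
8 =8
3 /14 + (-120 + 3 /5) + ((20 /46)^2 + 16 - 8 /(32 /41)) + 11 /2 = -7979719 /74060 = -107.75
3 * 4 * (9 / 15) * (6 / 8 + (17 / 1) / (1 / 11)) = 6759 / 5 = 1351.80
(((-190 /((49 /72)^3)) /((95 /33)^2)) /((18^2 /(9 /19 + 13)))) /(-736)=20072448 /4884198235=0.00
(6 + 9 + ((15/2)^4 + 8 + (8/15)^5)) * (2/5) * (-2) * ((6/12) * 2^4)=-77446667326/3796875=-20397.48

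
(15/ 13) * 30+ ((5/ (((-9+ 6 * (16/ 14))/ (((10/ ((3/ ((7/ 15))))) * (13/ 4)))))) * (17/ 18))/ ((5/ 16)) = -1.04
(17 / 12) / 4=17 / 48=0.35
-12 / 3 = -4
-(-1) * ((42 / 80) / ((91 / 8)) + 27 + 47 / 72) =129631 / 4680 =27.70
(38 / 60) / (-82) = -19 / 2460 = -0.01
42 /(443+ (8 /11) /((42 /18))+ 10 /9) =29106 /307985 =0.09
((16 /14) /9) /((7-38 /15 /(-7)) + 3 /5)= 10 /627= 0.02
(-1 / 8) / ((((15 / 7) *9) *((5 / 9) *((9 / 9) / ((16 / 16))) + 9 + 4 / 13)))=-91 / 138480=-0.00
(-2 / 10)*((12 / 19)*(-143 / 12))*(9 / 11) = 117 / 95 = 1.23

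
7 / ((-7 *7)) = -1 / 7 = -0.14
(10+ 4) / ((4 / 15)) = 105 / 2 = 52.50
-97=-97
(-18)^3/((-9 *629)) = 648/629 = 1.03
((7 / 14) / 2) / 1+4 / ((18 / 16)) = 137 / 36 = 3.81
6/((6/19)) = 19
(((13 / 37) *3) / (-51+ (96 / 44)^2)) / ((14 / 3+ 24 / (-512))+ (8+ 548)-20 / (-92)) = -6946368 / 170901716285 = -0.00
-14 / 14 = -1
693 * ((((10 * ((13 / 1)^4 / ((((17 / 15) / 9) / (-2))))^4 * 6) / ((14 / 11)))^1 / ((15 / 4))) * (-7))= -215657516855648002582876469040000 / 83521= -2582075368537828840445834000.00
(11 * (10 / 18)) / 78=55 / 702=0.08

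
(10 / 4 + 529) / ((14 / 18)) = 9567 / 14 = 683.36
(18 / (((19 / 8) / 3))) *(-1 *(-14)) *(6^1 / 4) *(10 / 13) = 90720 / 247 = 367.29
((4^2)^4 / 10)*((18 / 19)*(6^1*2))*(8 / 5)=56623104 / 475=119206.53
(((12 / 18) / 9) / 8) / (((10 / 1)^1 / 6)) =1 / 180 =0.01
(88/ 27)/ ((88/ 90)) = 10/ 3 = 3.33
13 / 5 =2.60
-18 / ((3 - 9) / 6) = 18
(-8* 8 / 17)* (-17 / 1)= 64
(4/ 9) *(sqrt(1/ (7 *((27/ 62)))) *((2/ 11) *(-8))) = -64 *sqrt(1302)/ 6237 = -0.37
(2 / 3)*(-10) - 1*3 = -29 / 3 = -9.67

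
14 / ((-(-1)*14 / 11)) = 11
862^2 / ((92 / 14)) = 2600654 / 23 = 113071.91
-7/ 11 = -0.64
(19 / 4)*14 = 133 / 2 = 66.50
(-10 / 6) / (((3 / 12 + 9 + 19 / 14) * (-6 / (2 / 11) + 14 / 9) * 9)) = 140 / 252153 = 0.00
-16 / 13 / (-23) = 16 / 299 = 0.05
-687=-687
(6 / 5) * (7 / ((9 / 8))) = 112 / 15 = 7.47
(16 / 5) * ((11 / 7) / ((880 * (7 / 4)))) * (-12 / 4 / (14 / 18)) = -0.01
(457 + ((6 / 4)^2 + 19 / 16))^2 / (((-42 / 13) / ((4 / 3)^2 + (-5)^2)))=-170036334637 / 96768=-1757154.58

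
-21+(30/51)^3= -102173/4913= -20.80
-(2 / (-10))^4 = -1 / 625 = -0.00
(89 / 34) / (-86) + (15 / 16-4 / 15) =112351 / 175440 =0.64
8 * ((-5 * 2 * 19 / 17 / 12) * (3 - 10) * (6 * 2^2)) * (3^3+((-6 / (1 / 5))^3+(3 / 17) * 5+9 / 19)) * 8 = -78058095360 / 289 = -270097215.78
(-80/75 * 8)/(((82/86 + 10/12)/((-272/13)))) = 2994176/29965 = 99.92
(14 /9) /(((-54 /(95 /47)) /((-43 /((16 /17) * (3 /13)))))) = 6319495 /548208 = 11.53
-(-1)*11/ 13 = 11/ 13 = 0.85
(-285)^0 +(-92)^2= 8465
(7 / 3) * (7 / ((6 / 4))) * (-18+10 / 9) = -14896 / 81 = -183.90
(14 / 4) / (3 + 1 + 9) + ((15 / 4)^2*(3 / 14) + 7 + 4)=41591 / 2912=14.28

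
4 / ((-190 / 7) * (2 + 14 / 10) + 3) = -28 / 625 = -0.04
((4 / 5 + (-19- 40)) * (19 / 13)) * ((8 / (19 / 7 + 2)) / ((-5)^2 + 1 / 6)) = -619248 / 107965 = -5.74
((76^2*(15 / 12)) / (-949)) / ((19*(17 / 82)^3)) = -209519840 / 4662437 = -44.94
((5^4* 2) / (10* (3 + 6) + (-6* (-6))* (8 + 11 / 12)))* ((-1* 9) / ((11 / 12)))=-45000 / 1507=-29.86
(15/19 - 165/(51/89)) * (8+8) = -1484000/323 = -4594.43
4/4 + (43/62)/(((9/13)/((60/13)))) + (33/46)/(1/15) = 16.38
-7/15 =-0.47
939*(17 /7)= 15963 /7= 2280.43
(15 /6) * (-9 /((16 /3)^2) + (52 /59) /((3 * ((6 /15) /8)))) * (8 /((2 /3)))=1259515 /7552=166.78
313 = 313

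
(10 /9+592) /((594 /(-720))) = -213520 /297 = -718.92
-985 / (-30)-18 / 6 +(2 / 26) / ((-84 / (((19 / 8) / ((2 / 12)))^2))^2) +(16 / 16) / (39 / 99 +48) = 30.30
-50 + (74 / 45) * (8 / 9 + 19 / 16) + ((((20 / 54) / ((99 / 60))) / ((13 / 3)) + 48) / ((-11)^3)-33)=-49100959741 / 616678920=-79.62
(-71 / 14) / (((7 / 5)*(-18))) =355 / 1764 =0.20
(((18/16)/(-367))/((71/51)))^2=210681/43453903936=0.00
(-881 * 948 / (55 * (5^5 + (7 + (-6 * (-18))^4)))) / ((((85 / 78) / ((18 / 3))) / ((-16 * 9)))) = 521157312 / 5889289175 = 0.09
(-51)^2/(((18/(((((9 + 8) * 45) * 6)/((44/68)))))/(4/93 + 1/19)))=635177205/6479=98036.30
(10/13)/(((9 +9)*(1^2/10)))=50/117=0.43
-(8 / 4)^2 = -4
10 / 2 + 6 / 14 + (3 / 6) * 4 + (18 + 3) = 199 / 7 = 28.43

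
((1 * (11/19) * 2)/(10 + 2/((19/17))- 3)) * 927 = 20394/167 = 122.12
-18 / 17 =-1.06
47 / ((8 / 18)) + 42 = 591 / 4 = 147.75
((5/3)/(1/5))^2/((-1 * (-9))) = 625/81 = 7.72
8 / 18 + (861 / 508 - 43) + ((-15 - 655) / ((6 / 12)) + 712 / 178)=-6295007 / 4572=-1376.86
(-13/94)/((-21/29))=377/1974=0.19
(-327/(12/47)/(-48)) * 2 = 5123/96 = 53.36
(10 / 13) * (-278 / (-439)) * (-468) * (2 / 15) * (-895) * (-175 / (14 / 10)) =-3400592.26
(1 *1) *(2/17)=2/17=0.12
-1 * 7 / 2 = -7 / 2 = -3.50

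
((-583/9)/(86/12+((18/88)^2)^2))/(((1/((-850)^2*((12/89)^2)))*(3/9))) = -227341962270720000/638462279987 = -356077.36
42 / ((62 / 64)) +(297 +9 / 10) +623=298919 / 310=964.25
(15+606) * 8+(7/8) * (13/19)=755227/152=4968.60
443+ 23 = 466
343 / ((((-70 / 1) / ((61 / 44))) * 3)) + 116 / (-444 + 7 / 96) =-142081733 / 56254440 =-2.53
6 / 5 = 1.20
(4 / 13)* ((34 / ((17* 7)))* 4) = 32 / 91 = 0.35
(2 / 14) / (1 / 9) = 9 / 7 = 1.29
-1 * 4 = -4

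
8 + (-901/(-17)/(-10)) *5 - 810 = -1657/2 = -828.50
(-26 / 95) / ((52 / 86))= -43 / 95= -0.45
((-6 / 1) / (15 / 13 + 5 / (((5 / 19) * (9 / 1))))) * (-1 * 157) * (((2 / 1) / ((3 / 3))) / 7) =110214 / 1337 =82.43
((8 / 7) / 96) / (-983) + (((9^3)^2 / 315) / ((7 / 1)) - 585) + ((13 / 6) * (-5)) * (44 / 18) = -9635865679 / 26010180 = -370.47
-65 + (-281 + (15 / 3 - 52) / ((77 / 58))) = -29368 / 77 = -381.40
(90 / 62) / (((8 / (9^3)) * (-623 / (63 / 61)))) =-295245 / 1346392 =-0.22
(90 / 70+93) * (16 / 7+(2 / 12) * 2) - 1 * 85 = 7935 / 49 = 161.94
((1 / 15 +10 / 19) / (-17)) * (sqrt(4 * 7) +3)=-338 * sqrt(7) / 4845-169 / 1615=-0.29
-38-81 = -119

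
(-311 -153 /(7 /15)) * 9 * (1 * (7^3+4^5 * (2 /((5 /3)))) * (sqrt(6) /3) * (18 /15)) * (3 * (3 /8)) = -711695322 * sqrt(6) /175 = -9961659.38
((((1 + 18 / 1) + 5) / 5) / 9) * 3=1.60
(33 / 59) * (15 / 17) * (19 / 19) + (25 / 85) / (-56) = 27425 / 56168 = 0.49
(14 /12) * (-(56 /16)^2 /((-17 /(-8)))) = -343 /51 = -6.73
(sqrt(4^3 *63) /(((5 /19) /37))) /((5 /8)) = 134976 *sqrt(7) /25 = 14284.52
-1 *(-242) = 242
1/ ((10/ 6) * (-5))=-3/ 25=-0.12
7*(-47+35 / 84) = -3913 / 12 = -326.08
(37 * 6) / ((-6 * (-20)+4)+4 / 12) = 666 / 373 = 1.79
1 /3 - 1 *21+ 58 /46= -19.41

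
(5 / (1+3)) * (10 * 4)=50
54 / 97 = 0.56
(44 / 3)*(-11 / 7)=-484 / 21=-23.05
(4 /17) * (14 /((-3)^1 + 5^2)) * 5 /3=140 /561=0.25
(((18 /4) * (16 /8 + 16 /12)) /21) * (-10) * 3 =-21.43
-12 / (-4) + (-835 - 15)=-847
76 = 76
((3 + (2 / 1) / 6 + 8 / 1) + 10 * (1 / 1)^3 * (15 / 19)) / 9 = 1096 / 513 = 2.14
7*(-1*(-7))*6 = 294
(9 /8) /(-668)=-9 /5344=-0.00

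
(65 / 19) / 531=65 / 10089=0.01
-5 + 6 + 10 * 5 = 51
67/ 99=0.68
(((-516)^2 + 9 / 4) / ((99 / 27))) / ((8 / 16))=3195099 / 22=145231.77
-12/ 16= -3/ 4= -0.75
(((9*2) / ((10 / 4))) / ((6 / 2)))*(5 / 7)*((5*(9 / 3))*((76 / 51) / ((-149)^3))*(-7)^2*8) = -255360 / 56235133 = -0.00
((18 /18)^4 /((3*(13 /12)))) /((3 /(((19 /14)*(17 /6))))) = 323 /819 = 0.39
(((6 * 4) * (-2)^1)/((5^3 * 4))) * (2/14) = -12/875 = -0.01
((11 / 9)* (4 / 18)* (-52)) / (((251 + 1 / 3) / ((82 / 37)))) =-3608 / 28971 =-0.12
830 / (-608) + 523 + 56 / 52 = 2065757 / 3952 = 522.71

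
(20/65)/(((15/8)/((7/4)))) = 56/195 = 0.29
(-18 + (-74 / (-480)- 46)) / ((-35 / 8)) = 2189 / 150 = 14.59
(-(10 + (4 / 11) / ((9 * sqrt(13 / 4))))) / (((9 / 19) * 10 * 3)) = -19 / 27 - 76 * sqrt(13) / 173745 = -0.71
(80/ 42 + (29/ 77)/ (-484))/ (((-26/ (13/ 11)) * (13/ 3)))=-212873/ 10658648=-0.02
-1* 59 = -59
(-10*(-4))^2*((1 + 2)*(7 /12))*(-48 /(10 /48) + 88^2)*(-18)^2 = 6816337920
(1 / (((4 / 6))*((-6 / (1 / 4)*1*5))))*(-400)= 5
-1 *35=-35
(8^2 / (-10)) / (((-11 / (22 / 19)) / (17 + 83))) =67.37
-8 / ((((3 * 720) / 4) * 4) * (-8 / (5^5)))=625 / 432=1.45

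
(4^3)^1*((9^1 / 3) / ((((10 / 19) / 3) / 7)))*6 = 229824 / 5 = 45964.80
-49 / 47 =-1.04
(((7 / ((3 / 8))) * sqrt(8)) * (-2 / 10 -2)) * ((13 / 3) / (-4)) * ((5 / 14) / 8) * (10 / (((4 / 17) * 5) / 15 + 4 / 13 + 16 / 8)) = 158015 * sqrt(2) / 9492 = 23.54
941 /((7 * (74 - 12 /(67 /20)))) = 63047 /33026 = 1.91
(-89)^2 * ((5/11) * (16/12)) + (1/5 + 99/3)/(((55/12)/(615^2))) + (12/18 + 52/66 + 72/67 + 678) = 6069649358/2211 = 2745205.50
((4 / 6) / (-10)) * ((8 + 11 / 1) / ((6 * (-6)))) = 19 / 540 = 0.04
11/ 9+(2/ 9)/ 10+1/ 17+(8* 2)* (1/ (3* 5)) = 1813/ 765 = 2.37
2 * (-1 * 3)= -6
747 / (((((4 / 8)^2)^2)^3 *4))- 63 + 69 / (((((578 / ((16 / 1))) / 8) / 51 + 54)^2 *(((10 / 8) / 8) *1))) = 412446744468837 / 539241125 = 764865.15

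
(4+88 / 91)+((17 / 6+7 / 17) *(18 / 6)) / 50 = 798521 / 154700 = 5.16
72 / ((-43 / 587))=-42264 / 43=-982.88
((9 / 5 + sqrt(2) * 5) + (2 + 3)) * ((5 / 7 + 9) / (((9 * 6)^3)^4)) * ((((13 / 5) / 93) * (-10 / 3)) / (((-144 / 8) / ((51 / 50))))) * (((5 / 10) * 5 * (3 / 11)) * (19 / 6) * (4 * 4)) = 1213511 / 61910074561640296635705600 + 71383 * sqrt(2) / 4952805964931223730856448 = 0.00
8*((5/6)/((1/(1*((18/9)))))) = 40/3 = 13.33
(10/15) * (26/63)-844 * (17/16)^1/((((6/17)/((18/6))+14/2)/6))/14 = -4914131/91476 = -53.72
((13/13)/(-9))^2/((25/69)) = 0.03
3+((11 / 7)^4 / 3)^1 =36250 / 7203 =5.03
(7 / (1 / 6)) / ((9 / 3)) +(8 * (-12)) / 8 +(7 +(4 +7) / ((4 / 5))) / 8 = 147 / 32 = 4.59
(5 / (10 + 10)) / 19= 1 / 76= 0.01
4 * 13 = 52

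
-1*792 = -792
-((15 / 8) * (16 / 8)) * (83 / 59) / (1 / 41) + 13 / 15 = -762607 / 3540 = -215.43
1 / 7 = 0.14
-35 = -35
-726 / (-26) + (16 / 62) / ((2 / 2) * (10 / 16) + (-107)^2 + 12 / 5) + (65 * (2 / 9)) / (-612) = 1091099328659 / 39108207294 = 27.90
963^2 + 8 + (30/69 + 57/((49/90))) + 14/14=1045273486/1127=927483.13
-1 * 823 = -823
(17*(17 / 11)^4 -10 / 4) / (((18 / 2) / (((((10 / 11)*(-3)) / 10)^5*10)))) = -373478715 / 2357947691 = -0.16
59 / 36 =1.64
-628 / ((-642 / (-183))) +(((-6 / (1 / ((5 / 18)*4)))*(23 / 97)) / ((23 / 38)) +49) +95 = -1171406 / 31137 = -37.62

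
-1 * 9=-9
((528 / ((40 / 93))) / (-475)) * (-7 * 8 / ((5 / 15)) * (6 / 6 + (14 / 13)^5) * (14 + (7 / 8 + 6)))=19569621632022 / 881820875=22192.29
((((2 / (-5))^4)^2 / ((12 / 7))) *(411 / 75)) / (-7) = -8768 / 29296875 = -0.00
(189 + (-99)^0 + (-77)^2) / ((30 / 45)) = 18357 / 2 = 9178.50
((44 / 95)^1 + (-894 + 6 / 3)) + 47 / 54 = -4569119 / 5130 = -890.67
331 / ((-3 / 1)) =-331 / 3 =-110.33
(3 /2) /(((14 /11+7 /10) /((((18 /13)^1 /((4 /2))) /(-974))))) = -1485 /2747654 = -0.00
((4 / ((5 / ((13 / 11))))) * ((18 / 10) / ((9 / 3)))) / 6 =26 / 275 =0.09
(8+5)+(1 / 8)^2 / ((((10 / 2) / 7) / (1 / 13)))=13.00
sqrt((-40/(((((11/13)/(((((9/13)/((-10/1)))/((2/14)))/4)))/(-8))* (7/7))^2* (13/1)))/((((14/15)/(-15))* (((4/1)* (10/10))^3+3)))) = 54* sqrt(30485)/9581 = 0.98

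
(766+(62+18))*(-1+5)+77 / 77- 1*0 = 3385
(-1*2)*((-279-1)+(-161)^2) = -51282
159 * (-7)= -1113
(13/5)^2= 169/25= 6.76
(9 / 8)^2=81 / 64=1.27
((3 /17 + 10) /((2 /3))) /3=173 /34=5.09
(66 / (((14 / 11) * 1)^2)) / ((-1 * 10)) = -3993 / 980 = -4.07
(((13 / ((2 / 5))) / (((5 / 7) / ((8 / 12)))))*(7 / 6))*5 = 3185 / 18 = 176.94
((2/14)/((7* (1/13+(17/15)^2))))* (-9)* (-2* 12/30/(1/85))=895050/97559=9.17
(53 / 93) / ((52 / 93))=53 / 52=1.02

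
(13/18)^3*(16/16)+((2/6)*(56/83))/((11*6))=0.38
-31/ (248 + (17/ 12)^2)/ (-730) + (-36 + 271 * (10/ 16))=133.38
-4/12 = -0.33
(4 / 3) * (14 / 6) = 28 / 9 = 3.11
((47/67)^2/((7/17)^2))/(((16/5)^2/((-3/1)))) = -47880075/56310016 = -0.85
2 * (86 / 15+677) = 20482 / 15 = 1365.47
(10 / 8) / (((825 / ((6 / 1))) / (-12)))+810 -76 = 40364 / 55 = 733.89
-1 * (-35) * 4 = 140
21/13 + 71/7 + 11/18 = 20261/1638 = 12.37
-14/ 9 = -1.56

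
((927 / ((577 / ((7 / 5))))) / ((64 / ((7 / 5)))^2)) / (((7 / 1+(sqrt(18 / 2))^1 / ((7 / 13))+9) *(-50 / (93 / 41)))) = -206992611 / 91448499200000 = -0.00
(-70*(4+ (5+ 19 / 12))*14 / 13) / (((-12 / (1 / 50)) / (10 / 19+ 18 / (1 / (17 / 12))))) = 6154547 / 177840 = 34.61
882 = 882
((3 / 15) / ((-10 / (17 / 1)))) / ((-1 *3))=17 / 150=0.11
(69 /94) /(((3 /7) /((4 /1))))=322 /47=6.85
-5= -5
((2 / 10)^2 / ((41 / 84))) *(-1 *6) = -504 / 1025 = -0.49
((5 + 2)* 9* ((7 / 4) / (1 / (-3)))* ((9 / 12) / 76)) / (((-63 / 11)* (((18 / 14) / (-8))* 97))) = -539 / 14744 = -0.04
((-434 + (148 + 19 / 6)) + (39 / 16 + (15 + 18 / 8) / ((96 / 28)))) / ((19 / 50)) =-660875 / 912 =-724.64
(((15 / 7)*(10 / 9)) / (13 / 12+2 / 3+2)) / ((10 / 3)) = 4 / 21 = 0.19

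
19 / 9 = 2.11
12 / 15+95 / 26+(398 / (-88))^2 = 3134537 / 125840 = 24.91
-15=-15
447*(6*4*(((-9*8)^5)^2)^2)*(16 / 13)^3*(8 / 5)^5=20182668007900620085570306040577762750744005443584 / 6865625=2939669441296403471726217000000000000000000.00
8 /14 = 4 /7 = 0.57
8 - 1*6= 2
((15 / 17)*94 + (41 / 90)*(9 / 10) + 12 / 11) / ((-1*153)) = -1579067 / 2861100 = -0.55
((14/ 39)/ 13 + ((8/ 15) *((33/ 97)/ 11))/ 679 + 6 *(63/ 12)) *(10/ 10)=10527879347/ 333925410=31.53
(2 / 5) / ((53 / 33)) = 0.25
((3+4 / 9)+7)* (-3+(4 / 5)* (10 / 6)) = -470 / 27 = -17.41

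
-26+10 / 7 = -172 / 7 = -24.57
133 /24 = 5.54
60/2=30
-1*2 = -2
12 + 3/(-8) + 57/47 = 4827/376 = 12.84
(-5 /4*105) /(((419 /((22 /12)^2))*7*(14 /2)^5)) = -3025 /338022384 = -0.00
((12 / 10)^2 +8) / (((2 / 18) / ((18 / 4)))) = 382.32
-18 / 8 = -9 / 4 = -2.25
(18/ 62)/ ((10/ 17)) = 153/ 310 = 0.49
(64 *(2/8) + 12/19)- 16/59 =18340/1121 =16.36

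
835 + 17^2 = 1124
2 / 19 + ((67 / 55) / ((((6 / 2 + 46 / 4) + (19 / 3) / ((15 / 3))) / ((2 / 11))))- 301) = -327185785 / 1087427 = -300.88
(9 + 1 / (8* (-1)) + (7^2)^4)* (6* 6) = 415066311 / 2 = 207533155.50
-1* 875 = -875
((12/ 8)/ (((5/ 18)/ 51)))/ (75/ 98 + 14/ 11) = 1484406/ 10985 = 135.13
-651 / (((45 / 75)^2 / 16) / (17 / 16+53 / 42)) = -67252.78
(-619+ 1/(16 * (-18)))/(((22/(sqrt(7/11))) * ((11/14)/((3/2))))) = -1247911 * sqrt(77)/255552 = -42.85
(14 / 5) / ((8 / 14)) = 49 / 10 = 4.90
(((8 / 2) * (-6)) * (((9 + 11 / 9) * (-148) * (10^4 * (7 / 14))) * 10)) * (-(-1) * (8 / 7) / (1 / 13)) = 566425600000 / 21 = 26972647619.05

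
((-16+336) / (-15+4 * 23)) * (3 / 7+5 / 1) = 12160 / 539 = 22.56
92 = 92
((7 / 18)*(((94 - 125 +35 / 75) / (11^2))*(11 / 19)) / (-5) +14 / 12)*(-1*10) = -332381 / 28215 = -11.78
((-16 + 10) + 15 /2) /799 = 3 /1598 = 0.00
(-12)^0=1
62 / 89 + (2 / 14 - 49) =-30004 / 623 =-48.16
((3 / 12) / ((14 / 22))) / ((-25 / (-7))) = 11 / 100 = 0.11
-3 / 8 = -0.38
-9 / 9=-1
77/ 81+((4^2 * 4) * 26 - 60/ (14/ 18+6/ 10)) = 4071341/ 2511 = 1621.40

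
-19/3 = -6.33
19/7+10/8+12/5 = 891/140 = 6.36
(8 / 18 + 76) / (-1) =-688 / 9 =-76.44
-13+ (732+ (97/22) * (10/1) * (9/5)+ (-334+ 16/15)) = 76796/165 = 465.43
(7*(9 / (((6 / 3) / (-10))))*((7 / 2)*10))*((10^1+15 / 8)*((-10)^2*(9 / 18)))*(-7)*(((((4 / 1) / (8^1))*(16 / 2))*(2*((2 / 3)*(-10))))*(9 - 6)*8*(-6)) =351918000000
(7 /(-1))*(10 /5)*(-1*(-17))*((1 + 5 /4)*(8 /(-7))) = 612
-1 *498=-498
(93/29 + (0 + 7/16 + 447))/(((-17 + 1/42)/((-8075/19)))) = 1866208575/165416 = 11281.91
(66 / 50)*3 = 99 / 25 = 3.96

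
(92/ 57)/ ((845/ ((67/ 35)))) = 6164/ 1685775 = 0.00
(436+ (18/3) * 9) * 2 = 980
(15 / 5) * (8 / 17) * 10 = 240 / 17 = 14.12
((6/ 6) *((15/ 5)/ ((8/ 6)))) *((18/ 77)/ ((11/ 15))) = 1215/ 1694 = 0.72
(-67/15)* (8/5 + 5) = -29.48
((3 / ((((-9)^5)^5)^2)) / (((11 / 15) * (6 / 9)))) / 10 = 0.00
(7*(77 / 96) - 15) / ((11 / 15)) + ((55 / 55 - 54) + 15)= -17881 / 352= -50.80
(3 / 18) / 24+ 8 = 1153 / 144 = 8.01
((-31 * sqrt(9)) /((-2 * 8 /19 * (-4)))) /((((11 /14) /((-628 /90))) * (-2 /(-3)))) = 647311 /1760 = 367.79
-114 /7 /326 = -57 /1141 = -0.05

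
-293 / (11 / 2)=-586 / 11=-53.27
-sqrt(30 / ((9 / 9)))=-sqrt(30)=-5.48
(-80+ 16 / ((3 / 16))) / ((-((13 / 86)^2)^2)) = -875213056 / 85683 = -10214.55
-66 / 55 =-6 / 5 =-1.20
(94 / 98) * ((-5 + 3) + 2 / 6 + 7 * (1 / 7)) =-0.64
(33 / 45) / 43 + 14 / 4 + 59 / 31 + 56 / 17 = 5924309 / 679830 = 8.71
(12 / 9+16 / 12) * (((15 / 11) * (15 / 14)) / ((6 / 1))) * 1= 50 / 77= 0.65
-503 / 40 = -12.58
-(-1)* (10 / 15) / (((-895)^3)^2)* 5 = 2 / 308382313546134375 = 0.00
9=9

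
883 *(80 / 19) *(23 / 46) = 35320 / 19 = 1858.95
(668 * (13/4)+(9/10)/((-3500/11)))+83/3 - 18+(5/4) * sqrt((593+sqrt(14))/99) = 5 * sqrt(11 * sqrt(14)+6523)/132+228969703/105000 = 2183.73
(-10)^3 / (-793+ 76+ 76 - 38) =1000 / 679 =1.47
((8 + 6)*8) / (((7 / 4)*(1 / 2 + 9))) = 128 / 19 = 6.74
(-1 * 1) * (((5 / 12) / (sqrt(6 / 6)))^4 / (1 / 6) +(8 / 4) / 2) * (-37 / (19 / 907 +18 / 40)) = 684771395 / 7381152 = 92.77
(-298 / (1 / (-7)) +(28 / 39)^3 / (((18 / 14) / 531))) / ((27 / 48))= 3980.16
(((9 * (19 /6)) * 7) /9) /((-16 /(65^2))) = -561925 /96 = -5853.39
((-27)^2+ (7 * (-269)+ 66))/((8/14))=-1904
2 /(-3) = -2 /3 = -0.67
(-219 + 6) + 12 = -201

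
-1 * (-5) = 5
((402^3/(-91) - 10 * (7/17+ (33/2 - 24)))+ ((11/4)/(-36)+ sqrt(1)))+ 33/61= -9700081737349/13588848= -713826.64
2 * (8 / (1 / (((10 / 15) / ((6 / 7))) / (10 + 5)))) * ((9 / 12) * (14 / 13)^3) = 76832 / 98865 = 0.78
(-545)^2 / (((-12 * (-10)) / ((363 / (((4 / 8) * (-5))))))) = -1437601 / 4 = -359400.25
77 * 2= 154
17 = 17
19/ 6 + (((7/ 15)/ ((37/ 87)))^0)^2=25/ 6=4.17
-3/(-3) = 1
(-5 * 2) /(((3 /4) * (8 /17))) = -85 /3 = -28.33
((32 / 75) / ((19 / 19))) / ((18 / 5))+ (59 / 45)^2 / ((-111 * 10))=262919 / 2247750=0.12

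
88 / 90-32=-1396 / 45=-31.02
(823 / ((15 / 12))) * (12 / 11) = 39504 / 55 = 718.25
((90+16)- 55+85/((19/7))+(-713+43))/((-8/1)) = 5583/76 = 73.46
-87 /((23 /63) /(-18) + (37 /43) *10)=-4242294 /418591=-10.13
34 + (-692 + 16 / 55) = -36174 / 55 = -657.71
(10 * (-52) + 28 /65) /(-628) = 8443 /10205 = 0.83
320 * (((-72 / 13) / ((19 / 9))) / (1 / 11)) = -2280960 / 247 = -9234.66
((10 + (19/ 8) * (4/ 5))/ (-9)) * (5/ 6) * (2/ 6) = -119/ 324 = -0.37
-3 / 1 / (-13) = 3 / 13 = 0.23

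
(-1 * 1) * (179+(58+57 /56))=-13329 /56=-238.02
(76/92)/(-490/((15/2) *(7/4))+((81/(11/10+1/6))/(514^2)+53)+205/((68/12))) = 4864112556/305260881083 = 0.02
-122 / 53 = -2.30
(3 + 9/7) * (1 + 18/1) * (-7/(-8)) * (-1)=-285/4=-71.25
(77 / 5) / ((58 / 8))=308 / 145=2.12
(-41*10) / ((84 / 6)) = -205 / 7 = -29.29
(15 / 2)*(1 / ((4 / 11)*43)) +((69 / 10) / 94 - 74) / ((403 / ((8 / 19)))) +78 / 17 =52515902879 / 10522861960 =4.99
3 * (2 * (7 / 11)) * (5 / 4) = 105 / 22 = 4.77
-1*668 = -668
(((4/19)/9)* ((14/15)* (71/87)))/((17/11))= 43736/3793635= 0.01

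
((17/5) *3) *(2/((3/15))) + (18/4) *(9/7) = 1509/14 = 107.79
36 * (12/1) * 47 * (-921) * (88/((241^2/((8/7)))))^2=-9268011270144/165296725489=-56.07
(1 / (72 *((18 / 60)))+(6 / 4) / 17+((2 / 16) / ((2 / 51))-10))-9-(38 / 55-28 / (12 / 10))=2813083 / 403920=6.96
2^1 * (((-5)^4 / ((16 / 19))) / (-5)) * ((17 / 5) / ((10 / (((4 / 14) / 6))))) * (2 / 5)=-323 / 168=-1.92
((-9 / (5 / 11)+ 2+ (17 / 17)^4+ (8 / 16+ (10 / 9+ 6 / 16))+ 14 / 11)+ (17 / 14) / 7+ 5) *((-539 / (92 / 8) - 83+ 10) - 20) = 1170.39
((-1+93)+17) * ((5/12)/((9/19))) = 10355/108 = 95.88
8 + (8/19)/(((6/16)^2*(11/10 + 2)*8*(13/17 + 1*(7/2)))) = 1234184/153729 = 8.03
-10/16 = -5/8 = -0.62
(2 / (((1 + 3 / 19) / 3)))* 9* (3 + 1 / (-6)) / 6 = 969 / 44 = 22.02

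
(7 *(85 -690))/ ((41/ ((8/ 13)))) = -33880/ 533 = -63.56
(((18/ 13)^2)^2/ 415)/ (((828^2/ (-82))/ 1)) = -6642/ 6270139135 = -0.00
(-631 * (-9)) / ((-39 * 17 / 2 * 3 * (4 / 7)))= -4417 / 442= -9.99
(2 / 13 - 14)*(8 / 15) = -96 / 13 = -7.38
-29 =-29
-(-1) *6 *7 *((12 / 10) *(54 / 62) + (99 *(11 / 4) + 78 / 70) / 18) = 422683 / 620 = 681.75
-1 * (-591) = 591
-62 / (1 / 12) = -744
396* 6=2376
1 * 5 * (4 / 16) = 5 / 4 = 1.25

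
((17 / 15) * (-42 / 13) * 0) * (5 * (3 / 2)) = 0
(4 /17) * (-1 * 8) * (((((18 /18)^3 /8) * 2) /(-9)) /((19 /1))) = 8 /2907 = 0.00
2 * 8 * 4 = 64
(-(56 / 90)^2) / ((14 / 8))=-448 / 2025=-0.22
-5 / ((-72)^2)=-0.00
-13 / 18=-0.72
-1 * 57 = -57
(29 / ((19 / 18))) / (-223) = -522 / 4237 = -0.12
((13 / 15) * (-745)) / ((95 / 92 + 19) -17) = -178204 / 837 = -212.91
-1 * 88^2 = -7744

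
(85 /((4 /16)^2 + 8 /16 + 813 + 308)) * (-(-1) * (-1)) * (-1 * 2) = 544 /3589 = 0.15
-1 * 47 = -47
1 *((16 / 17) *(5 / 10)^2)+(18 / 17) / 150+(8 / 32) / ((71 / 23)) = 39027 / 120700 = 0.32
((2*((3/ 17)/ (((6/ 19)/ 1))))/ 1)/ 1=19/ 17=1.12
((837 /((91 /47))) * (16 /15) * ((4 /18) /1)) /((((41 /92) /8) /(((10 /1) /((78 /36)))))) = 411783168 /48503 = 8489.85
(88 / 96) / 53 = 11 / 636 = 0.02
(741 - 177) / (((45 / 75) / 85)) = 79900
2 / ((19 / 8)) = 16 / 19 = 0.84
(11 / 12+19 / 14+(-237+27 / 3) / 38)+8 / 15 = -447 / 140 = -3.19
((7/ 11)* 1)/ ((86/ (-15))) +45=42465/ 946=44.89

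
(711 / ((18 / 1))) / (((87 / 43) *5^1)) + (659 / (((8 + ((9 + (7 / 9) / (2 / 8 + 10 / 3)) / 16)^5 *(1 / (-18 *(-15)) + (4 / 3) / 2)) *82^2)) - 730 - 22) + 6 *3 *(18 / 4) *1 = -79354542834094358075635476317 / 118957486724912200662694230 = -667.08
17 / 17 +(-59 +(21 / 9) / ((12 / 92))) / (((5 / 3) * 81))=169 / 243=0.70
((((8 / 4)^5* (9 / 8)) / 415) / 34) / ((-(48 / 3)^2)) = -9 / 903040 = -0.00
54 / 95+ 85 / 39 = 10181 / 3705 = 2.75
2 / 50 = 1 / 25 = 0.04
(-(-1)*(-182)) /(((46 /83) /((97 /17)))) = -732641 /391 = -1873.76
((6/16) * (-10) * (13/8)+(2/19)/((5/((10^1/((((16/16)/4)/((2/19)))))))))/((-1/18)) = 108.09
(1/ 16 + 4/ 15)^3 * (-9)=-493039/ 1536000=-0.32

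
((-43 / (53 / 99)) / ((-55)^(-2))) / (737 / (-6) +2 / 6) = 5150970 / 2597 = 1983.43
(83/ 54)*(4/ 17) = 166/ 459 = 0.36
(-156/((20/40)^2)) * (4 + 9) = -8112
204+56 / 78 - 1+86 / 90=119734 / 585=204.67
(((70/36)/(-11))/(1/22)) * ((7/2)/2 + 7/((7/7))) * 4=-1225/9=-136.11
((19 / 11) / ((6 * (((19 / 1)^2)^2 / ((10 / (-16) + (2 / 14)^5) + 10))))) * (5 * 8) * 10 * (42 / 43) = 63026650 / 7789581107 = 0.01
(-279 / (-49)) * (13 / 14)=3627 / 686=5.29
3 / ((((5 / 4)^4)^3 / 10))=100663296 / 48828125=2.06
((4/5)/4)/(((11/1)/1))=1/55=0.02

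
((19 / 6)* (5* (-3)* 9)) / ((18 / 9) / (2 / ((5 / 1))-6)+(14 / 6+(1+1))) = -107.51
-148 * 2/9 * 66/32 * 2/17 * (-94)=38258/51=750.16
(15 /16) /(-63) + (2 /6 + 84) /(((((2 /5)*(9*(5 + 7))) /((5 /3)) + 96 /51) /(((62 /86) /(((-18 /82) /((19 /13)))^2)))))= 4044914867065 /41731299792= 96.93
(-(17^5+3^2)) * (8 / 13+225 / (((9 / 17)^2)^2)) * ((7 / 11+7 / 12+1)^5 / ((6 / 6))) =-41622466376325020064974333 / 189893693164032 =-219188250451.11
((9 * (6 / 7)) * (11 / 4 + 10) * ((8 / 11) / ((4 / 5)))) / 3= 2295 / 77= 29.81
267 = 267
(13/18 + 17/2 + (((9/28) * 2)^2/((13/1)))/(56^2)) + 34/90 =383545749/39952640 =9.60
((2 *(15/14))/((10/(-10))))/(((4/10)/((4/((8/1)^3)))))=-75/1792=-0.04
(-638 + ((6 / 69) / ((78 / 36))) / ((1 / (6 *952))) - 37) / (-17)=133281 / 5083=26.22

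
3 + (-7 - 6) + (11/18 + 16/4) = -97/18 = -5.39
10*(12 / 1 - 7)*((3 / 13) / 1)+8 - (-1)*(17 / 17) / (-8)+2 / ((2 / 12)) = 3267 / 104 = 31.41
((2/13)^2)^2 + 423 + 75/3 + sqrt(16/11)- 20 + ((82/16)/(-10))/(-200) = 4*sqrt(11)/11 + 195587155001/456976000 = 429.21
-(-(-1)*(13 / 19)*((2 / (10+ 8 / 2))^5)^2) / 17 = -13 / 91239505427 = -0.00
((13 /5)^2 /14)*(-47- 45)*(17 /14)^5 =-5518984159 /47059600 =-117.28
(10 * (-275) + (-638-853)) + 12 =-4229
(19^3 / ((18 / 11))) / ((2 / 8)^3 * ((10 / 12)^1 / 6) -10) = -9657472 / 23035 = -419.25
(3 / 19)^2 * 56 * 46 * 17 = 394128 / 361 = 1091.77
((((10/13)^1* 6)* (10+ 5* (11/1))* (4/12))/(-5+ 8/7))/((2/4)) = -1400/27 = -51.85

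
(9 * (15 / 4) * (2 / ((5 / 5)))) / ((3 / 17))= 765 / 2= 382.50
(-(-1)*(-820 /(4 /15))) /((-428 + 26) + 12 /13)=13325 /1738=7.67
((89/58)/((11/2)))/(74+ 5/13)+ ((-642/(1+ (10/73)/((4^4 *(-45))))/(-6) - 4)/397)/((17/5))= 254844776053/3183201059533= 0.08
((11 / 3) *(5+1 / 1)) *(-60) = -1320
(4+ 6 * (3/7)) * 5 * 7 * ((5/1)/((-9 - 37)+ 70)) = 575/12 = 47.92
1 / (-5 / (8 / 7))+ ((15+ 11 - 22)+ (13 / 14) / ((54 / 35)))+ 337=1290391 / 3780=341.37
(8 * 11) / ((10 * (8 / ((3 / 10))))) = 33 / 100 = 0.33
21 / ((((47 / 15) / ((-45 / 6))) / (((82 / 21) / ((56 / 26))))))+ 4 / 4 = -118609 / 1316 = -90.13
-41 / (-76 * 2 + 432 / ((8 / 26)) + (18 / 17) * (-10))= -697 / 21104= -0.03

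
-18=-18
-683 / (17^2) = -683 / 289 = -2.36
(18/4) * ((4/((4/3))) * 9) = 243/2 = 121.50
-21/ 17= -1.24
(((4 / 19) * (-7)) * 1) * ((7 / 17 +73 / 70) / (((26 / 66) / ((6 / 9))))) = -76164 / 20995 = -3.63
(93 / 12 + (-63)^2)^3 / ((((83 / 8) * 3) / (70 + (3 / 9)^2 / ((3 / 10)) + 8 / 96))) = 30626151555215587 / 215136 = 142357167350.96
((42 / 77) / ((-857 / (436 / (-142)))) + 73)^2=2387441198379601 / 447985246489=5329.29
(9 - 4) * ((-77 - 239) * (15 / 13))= -23700 / 13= -1823.08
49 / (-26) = -49 / 26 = -1.88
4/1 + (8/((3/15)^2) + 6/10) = 1023/5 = 204.60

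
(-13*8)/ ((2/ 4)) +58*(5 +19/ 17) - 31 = 1969/ 17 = 115.82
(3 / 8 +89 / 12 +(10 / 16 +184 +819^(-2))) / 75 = 516262387 / 201228300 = 2.57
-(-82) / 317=82 / 317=0.26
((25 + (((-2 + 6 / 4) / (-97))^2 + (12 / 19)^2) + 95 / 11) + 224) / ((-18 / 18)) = -38564032459 / 149452556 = -258.04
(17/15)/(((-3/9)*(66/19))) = -323/330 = -0.98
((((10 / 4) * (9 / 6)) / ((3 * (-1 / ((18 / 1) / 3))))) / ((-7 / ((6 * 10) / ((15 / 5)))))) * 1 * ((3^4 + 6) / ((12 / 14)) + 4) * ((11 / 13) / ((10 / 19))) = 661485 / 182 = 3634.53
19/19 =1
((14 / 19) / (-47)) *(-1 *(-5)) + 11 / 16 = 8703 / 14288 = 0.61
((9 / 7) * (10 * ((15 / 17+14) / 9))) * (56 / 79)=20240 / 1343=15.07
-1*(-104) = 104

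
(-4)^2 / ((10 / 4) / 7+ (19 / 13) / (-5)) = 14560 / 59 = 246.78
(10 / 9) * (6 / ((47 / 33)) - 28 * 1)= -26.43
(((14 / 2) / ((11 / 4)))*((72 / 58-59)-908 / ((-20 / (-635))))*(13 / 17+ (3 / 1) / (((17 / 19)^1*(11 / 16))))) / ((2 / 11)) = -1124824120 / 493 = -2281590.51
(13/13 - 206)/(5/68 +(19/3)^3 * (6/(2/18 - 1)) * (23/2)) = 27880/2681859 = 0.01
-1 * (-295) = 295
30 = 30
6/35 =0.17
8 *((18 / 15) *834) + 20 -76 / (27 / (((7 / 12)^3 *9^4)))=348847 / 80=4360.59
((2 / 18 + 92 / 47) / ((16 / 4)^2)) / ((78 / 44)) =9625 / 131976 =0.07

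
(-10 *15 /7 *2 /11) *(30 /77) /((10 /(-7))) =900 /847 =1.06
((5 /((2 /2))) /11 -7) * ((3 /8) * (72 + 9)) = -2187 /11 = -198.82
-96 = -96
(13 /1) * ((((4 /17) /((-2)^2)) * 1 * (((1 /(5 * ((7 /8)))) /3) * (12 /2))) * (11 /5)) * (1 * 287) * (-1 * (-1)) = 93808 /425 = 220.72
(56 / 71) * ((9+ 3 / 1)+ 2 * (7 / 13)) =9520 / 923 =10.31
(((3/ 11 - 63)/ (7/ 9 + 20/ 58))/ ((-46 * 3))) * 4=5220/ 3223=1.62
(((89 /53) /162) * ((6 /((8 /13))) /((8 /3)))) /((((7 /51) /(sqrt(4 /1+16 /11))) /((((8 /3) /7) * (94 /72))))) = 924443 * sqrt(165) /37022832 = 0.32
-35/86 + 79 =6759/86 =78.59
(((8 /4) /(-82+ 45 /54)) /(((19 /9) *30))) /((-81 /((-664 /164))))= -332 /17071785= -0.00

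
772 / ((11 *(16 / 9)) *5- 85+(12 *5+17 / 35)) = 121590 / 11539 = 10.54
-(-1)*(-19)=-19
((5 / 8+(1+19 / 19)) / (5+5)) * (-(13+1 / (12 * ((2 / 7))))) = -2233 / 640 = -3.49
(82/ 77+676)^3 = 141697811542104/ 456533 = 310378026.43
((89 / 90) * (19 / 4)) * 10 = 1691 / 36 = 46.97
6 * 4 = 24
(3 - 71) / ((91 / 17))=-1156 / 91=-12.70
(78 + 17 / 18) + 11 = 1619 / 18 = 89.94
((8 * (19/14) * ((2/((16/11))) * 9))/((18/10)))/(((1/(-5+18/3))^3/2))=1045/7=149.29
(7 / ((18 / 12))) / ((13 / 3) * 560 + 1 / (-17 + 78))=854 / 444083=0.00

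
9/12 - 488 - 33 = -2081/4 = -520.25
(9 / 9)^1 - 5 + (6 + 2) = 4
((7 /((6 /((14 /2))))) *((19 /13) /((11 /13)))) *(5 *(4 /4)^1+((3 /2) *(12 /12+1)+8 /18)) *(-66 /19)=-3724 /9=-413.78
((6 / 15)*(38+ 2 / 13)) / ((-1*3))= -992 / 195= -5.09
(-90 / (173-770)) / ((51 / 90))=900 / 3383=0.27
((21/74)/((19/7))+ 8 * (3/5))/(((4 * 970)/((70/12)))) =80451/10910560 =0.01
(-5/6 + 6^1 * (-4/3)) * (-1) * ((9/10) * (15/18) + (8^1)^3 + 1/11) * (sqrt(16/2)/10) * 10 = 1195945 * sqrt(2)/132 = 12813.04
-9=-9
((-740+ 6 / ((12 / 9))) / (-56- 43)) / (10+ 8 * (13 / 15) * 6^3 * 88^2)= 7355 / 11481450156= 0.00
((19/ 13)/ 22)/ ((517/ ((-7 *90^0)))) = -133/ 147862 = -0.00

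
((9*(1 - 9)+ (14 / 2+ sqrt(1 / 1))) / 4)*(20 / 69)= -4.64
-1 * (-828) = 828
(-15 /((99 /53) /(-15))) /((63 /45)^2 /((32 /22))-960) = -0.13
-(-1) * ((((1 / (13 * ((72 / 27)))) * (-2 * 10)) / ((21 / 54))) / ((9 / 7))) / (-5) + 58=58.23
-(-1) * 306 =306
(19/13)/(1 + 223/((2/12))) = 19/17407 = 0.00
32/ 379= 0.08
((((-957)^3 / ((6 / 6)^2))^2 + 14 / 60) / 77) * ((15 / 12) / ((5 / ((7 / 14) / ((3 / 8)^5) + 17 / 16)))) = 1227307167181356671907635 / 7185024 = 170814623191426593.97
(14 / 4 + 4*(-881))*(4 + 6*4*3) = -267558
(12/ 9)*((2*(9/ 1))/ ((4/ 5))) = 30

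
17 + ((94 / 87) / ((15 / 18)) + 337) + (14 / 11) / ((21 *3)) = 5100572 / 14355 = 355.32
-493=-493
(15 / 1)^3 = 3375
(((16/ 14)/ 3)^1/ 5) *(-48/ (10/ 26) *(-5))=1664/ 35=47.54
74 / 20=37 / 10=3.70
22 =22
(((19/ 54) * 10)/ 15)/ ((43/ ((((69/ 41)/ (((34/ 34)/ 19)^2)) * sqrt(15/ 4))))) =157757 * sqrt(15)/ 95202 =6.42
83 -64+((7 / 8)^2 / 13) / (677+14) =10923377 / 574912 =19.00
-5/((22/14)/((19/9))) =-665/99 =-6.72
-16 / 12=-4 / 3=-1.33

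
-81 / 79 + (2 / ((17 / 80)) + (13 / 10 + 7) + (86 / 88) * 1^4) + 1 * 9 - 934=-268081577 / 295460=-907.34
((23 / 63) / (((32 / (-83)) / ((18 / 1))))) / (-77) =1909 / 8624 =0.22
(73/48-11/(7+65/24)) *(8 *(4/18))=4337/6291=0.69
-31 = -31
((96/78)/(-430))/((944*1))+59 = 19458789/329810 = 59.00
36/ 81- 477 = -4289/ 9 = -476.56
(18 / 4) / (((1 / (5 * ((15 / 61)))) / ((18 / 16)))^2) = 4100625 / 476288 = 8.61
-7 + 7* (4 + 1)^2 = 168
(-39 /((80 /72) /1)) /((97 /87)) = -30537 /970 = -31.48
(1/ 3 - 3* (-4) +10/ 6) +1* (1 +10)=25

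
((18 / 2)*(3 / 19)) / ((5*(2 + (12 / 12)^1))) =9 / 95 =0.09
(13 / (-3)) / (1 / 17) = -221 / 3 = -73.67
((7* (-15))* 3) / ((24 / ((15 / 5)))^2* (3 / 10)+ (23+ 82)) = -175 / 69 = -2.54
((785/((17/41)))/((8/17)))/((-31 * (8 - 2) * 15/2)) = -6437/2232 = -2.88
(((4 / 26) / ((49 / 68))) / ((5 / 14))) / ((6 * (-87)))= -136 / 118755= -0.00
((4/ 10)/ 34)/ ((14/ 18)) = 9/ 595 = 0.02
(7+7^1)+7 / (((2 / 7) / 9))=469 / 2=234.50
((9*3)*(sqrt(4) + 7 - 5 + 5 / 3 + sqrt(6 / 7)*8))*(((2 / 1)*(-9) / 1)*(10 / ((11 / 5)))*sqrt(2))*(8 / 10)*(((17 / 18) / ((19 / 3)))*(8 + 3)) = -881280*sqrt(21) / 133 - 312120*sqrt(2) / 19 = -53596.71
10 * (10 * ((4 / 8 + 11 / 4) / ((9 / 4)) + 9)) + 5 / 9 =1045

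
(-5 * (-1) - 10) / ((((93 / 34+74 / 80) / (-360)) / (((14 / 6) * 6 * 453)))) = 7762608000 / 2489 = 3118765.77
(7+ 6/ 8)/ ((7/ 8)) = 62/ 7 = 8.86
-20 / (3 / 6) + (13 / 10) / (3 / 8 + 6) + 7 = -8363 / 255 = -32.80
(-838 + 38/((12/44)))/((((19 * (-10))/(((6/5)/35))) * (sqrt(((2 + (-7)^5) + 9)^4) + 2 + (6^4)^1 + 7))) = 2096/4690027561625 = 0.00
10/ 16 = 5/ 8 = 0.62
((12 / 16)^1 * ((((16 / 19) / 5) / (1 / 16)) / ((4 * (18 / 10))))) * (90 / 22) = 1.15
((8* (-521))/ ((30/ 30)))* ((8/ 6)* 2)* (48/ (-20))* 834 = 111235584/ 5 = 22247116.80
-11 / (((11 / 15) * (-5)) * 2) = 3 / 2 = 1.50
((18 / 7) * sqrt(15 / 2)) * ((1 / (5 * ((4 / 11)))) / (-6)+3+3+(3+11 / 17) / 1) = 67.29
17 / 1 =17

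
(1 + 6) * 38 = 266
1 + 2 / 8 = 5 / 4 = 1.25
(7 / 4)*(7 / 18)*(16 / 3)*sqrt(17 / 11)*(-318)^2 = 1101128*sqrt(187) / 33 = 456293.91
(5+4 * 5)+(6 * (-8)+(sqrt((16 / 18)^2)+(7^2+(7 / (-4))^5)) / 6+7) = -576223 / 55296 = -10.42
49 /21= 7 /3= 2.33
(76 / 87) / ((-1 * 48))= -19 / 1044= -0.02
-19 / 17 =-1.12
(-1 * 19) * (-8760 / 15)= 11096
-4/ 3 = -1.33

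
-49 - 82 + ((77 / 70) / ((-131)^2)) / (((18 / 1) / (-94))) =-202328707 / 1544490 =-131.00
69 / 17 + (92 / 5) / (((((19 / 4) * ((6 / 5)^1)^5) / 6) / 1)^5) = 175809739288921665511 / 37573528899849954048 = 4.68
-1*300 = -300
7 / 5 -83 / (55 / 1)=-6 / 55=-0.11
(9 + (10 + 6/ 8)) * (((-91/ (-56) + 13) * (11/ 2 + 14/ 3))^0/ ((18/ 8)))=8.78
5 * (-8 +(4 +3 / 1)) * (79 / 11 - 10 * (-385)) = -212145 / 11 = -19285.91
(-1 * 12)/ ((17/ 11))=-132/ 17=-7.76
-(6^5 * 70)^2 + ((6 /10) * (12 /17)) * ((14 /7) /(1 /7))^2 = -25184162296944 /85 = -296284262316.99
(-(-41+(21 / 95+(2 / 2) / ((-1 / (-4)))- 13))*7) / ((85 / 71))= 2350313 / 8075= 291.06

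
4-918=-914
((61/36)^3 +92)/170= 4519333/7931520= 0.57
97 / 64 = 1.52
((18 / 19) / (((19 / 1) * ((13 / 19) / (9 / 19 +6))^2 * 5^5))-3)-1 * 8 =-2096912053 / 190653125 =-11.00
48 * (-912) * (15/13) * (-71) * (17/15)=52837632/13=4064433.23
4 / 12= 1 / 3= 0.33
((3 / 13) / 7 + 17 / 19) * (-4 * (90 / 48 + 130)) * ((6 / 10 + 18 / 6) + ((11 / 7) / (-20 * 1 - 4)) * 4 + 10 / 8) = -2245.25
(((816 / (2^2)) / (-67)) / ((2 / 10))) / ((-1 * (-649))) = -1020 / 43483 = -0.02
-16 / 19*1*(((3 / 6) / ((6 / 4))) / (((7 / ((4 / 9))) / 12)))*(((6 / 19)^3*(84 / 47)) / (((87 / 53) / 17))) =-22142976 / 177627523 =-0.12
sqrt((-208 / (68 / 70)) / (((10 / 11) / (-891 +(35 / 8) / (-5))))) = 458.33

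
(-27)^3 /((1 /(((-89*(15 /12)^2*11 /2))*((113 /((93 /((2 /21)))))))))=6048531225 /3472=1742088.49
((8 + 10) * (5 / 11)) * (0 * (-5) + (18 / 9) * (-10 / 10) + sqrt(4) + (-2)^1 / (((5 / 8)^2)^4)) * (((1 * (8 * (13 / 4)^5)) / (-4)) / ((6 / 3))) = 218997522432 / 859375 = 254833.48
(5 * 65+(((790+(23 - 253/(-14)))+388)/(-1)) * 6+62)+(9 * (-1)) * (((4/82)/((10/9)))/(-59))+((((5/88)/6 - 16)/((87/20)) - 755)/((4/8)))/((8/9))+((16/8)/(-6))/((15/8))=-33581519895659/3889171440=-8634.62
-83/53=-1.57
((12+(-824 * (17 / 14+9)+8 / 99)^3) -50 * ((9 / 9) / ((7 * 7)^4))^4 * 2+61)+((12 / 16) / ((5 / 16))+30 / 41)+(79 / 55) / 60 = -2619508742532999549330620987480990314791761647823 / 4393662778353928032676480588667505900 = -596201591855.98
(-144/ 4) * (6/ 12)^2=-9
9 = 9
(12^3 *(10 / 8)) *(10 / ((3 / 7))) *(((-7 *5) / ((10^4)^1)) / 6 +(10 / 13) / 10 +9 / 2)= 14992089 / 65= 230647.52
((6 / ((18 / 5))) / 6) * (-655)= -3275 / 18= -181.94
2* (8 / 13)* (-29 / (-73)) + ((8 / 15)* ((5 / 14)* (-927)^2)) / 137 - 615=528076639 / 910091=580.25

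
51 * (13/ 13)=51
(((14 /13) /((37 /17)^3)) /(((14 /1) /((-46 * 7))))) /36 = -790993 /11852802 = -0.07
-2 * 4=-8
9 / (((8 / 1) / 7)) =63 / 8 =7.88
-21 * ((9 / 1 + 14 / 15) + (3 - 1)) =-1253 / 5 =-250.60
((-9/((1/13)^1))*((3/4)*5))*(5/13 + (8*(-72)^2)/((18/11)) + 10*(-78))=-43110495/4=-10777623.75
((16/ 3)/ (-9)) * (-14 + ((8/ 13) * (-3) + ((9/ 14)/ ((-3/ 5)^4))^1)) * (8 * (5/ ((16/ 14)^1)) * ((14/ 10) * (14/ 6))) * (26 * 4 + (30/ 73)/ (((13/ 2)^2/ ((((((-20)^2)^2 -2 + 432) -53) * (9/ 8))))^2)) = 109219012782761042084/ 19759099581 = 5527529852.01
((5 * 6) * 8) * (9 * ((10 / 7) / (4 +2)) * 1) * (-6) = -21600 / 7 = -3085.71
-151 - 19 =-170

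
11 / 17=0.65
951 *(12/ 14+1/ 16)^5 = 11024696446593/ 17623416832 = 625.57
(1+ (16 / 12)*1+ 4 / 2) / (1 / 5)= 65 / 3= 21.67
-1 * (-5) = 5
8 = 8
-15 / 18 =-5 / 6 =-0.83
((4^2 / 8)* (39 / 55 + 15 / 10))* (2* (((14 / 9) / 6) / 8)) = 63 / 220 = 0.29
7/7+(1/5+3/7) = 57/35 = 1.63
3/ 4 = 0.75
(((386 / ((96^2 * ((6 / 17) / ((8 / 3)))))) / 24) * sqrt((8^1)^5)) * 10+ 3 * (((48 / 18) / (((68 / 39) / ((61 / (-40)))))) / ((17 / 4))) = -2379 / 1445+ 16405 * sqrt(2) / 972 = 22.22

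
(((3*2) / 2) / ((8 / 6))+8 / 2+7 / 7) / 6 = 29 / 24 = 1.21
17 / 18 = 0.94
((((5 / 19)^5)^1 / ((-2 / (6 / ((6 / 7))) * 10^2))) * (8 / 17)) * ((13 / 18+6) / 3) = -105875 / 2273058882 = -0.00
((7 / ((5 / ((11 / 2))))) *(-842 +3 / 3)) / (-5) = 64757 / 50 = 1295.14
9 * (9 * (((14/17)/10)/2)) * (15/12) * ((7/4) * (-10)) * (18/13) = -101.02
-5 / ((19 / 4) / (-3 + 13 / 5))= 8 / 19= 0.42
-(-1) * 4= 4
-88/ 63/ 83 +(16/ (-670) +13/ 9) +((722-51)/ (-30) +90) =48373307/ 700686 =69.04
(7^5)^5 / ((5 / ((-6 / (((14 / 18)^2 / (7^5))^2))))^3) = -1065784922447455932154344000000000000000000000000.00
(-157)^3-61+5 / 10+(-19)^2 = -7739185 / 2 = -3869592.50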